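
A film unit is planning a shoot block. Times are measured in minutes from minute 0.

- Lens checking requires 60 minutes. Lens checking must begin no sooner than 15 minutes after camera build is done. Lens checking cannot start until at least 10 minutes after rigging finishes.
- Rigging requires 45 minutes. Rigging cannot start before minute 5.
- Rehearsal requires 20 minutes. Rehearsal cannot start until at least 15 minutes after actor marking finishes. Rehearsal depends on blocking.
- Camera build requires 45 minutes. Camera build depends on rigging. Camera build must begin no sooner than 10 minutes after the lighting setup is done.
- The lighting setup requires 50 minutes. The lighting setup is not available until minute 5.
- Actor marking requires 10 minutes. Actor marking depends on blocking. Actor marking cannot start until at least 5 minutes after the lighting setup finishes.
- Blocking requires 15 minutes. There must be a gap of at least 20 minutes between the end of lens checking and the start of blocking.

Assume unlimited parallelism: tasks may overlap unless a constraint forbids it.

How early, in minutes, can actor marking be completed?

230

After its own release at minute 5, the lighting setup can start at minute 5 and finishes at minute 55.
Rigging cannot begin until its own release at minute 5. It runs from minute 5 to 5 + 45 = minute 50.
For camera build: rigging (finishes minute 50); the lighting setup (finishes minute 55, plus 10-minute gap → minute 65). Taking the maximum gives a start of minute 65, and it finishes at 65 + 45 = minute 110.
Lens checking has to wait for camera build (finishes minute 110, plus 15-minute gap → minute 125); rigging (finishes minute 50, plus 10-minute gap → minute 60). The latest of these is minute 125, so lens checking runs minute 125 to 125 + 60 = minute 185.
After lens checking (finishes minute 185, plus 20-minute gap → minute 205), blocking can start at minute 205 and finishes at minute 220.
Actor marking has to wait for blocking (finishes minute 220); the lighting setup (finishes minute 55, plus 5-minute gap → minute 60). The latest of these is minute 220, so actor marking runs minute 220 to 220 + 10 = minute 230.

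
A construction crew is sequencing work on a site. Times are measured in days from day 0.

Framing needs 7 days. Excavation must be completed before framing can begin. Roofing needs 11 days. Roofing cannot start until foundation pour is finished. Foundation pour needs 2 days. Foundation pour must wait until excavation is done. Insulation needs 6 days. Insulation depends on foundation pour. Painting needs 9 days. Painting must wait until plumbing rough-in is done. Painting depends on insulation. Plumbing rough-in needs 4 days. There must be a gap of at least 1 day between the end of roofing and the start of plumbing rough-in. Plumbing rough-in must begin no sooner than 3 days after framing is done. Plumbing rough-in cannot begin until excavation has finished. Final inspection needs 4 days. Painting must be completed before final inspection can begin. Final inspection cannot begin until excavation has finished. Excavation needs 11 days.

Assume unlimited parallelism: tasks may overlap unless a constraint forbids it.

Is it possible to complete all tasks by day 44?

Excavation has no prerequisites, so it starts at day 0 and finishes at day 11.
Framing cannot begin until excavation (finishes day 11). It runs from day 11 to 11 + 7 = day 18.
Foundation pour waits on excavation (finishes day 11), so it starts at day 11 and finishes at 11 + 2 = day 13.
Insulation cannot begin until foundation pour (finishes day 13). It runs from day 13 to 13 + 6 = day 19.
After foundation pour (finishes day 13), roofing can start at day 13 and finishes at day 24.
Plumbing rough-in has to wait for roofing (finishes day 24, plus 1-day gap → day 25); framing (finishes day 18, plus 3-day gap → day 21); excavation (finishes day 11). The latest of these is day 25, so plumbing rough-in runs day 25 to 25 + 4 = day 29.
For painting: plumbing rough-in (finishes day 29); insulation (finishes day 19). Taking the maximum gives a start of day 29, and it finishes at 29 + 9 = day 38.
Final inspection has to wait for painting (finishes day 38); excavation (finishes day 11). The latest of these is day 38, so final inspection runs day 38 to 38 + 4 = day 42.
Every task is finished by day 42, which is no later than the deadline of 44, so the schedule is feasible.

Yes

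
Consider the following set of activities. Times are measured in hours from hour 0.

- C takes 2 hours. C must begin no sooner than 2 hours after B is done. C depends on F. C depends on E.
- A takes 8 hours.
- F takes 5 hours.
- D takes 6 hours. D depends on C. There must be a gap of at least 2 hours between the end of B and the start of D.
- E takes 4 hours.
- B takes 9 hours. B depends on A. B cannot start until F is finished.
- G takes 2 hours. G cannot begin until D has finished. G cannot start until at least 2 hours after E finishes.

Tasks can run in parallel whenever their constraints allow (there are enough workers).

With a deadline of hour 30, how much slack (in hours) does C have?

1

F can start immediately at hour 0; it finishes at hour 5.
Nothing blocks E, so it runs from hour 0 to hour 4.
A has no prerequisites, so it starts at hour 0 and finishes at hour 8.
B cannot start until A (finishes hour 8); F (finishes hour 5). The controlling bound is hour 8, so B finishes at 8 + 9 = hour 17.
C needs all of B (finishes hour 17, plus 2-hour gap → hour 19); F (finishes hour 5); E (finishes hour 4). That puts its earliest start at hour 19; it finishes at 19 + 2 = hour 21.

Working backward from the deadline:
G has no dependents, so it just needs to finish by hour 30. Starting by 30 − 2 = hour 28 achieves that.
D feeds into G (must start by hour 28); so D must finish by hour 28 and therefore start by hour 22.
C has to be done before D (must start by hour 22). That means finishing by hour 22, i.e. starting by 22 − 2 = hour 20.
So C can start as early as hour 19 and as late as hour 20, giving 20 − 19 = 1 hour of slack.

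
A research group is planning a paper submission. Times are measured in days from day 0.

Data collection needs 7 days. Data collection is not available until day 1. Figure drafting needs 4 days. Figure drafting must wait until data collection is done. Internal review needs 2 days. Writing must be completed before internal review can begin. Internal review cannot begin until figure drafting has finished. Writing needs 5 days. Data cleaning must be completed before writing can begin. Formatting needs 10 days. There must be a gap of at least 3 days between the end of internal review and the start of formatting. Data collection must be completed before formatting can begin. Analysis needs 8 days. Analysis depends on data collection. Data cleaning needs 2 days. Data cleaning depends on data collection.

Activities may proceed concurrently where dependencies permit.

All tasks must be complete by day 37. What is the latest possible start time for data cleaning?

15

Nothing follows formatting; the deadline of day 37 is its only limit. It must start by 37 − 10 = day 27.
Internal review feeds into formatting (must start by day 27, minus 3-day gap → day 24); so internal review must finish by day 24 and therefore start by day 22.
Writing feeds into internal review (must start by day 22); so writing must finish by day 22 and therefore start by day 17.
Data cleaning must finish before writing (must start by day 17). With a 2-day duration, data cleaning must start by 17 − 2 = day 15.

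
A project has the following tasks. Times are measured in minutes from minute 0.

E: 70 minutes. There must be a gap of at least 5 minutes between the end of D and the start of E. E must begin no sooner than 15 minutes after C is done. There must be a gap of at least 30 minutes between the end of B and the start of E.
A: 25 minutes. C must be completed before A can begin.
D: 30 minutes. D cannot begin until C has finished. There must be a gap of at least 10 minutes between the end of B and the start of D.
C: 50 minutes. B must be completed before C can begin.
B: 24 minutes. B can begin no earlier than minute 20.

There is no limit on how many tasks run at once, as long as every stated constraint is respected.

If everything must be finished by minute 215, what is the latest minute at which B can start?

36

A must finish by minute 215; it takes 25 minutes, so it must start by 215 − 25 = minute 190.
E has no dependents, so it just needs to finish by minute 215. Starting by 215 − 70 = minute 145 achieves that.
D feeds into E (must start by minute 145, minus 5-minute gap → minute 140); so D must finish by minute 140 and therefore start by minute 110.
C feeds A (must start by minute 190); D (must start by minute 110); E (must start by minute 145, minus 15-minute gap → minute 130). Taking the minimum, C must finish by minute 110 and start by 110 − 50 = minute 60.
B feeds C (must start by minute 60); D (must start by minute 110, minus 10-minute gap → minute 100); E (must start by minute 145, minus 30-minute gap → minute 115). Taking the minimum, B must finish by minute 60 and start by 60 − 24 = minute 36.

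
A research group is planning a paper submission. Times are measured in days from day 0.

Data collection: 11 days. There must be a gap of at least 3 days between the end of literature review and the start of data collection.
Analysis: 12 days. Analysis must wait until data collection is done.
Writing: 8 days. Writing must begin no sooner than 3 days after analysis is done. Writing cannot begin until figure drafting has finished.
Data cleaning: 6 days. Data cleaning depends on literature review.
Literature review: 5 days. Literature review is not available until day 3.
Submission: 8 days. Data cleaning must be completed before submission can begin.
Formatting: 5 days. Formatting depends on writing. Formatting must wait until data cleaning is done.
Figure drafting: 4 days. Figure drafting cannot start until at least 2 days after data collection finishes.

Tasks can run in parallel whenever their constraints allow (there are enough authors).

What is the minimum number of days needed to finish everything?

After its own release at day 3, literature review can start at day 3 and finishes at day 8.
Data cleaning cannot begin until literature review (finishes day 8). It runs from day 8 to 8 + 6 = day 14.
Submission cannot begin until data cleaning (finishes day 14). It runs from day 14 to 14 + 8 = day 22.
Data collection cannot begin until literature review (finishes day 8, plus 3-day gap → day 11). It runs from day 11 to 11 + 11 = day 22.
Figure drafting cannot begin until data collection (finishes day 22, plus 2-day gap → day 24). It runs from day 24 to 24 + 4 = day 28.
Analysis waits on data collection (finishes day 22), so it starts at day 22 and finishes at 22 + 12 = day 34.
Writing cannot start until analysis (finishes day 34, plus 3-day gap → day 37); figure drafting (finishes day 28). The controlling bound is day 37, so writing finishes at 37 + 8 = day 45.
Formatting needs all of writing (finishes day 45); data cleaning (finishes day 14). That puts its earliest start at day 45; it finishes at 45 + 5 = day 50.
All tasks are finished once the last one completes. Finish times: Literature review at 8, Data collection at 22, Data cleaning at 14, Analysis at 34, Figure drafting at 28, Writing at 45, Formatting at 50, Submission at 22. The latest is day 50.

50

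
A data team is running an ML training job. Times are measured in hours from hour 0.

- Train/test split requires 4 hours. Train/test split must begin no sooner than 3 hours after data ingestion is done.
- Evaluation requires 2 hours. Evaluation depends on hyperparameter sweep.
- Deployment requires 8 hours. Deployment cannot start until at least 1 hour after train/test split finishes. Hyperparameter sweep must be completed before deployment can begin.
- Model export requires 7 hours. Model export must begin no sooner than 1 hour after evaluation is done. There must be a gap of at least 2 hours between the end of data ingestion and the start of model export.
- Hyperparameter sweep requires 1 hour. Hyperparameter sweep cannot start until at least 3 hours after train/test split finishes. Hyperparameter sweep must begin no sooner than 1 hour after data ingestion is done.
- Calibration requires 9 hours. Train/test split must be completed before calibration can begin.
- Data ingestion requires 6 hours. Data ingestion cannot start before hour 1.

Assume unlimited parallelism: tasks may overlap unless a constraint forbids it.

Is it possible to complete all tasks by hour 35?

Yes

Data ingestion cannot begin until its own release at hour 1. It runs from hour 1 to 1 + 6 = hour 7.
Train/test split waits on data ingestion (finishes hour 7, plus 3-hour gap → hour 10), so it starts at hour 10 and finishes at 10 + 4 = hour 14.
Calibration cannot begin until train/test split (finishes hour 14). It runs from hour 14 to 14 + 9 = hour 23.
Hyperparameter sweep has to wait for train/test split (finishes hour 14, plus 3-hour gap → hour 17); data ingestion (finishes hour 7, plus 1-hour gap → hour 8). The latest of these is hour 17, so hyperparameter sweep runs hour 17 to 17 + 1 = hour 18.
Deployment cannot start until train/test split (finishes hour 14, plus 1-hour gap → hour 15); hyperparameter sweep (finishes hour 18). The controlling bound is hour 18, so deployment finishes at 18 + 8 = hour 26.
Evaluation cannot begin until hyperparameter sweep (finishes hour 18). It runs from hour 18 to 18 + 2 = hour 20.
Model export needs all of evaluation (finishes hour 20, plus 1-hour gap → hour 21); data ingestion (finishes hour 7, plus 2-hour gap → hour 9). That puts its earliest start at hour 21; it finishes at 21 + 7 = hour 28.
Every task is finished by hour 28, which is no later than the deadline of 35, so the schedule is feasible.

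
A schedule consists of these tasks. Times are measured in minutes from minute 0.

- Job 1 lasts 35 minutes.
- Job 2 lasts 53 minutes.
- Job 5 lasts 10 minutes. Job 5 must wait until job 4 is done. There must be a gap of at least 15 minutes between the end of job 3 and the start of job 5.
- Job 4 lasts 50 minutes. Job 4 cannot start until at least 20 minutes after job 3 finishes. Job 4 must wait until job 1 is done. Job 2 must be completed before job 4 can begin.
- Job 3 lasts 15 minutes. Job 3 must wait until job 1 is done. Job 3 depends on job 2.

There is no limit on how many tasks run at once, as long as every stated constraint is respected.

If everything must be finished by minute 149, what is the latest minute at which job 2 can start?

Job 5 must finish by minute 149; it takes 10 minutes, so it must start by 149 − 10 = minute 139.
Job 4 has to be done before job 5 (must start by minute 139). That means finishing by minute 139, i.e. starting by 139 − 50 = minute 89.
Job 3 must finish in time for job 4 (must start by minute 89, minus 20-minute gap → minute 69); job 5 (must start by minute 139, minus 15-minute gap → minute 124). The tightest is minute 69, so job 3 must start by 69 − 15 = minute 54.
Job 2 must finish in time for job 3 (must start by minute 54); job 4 (must start by minute 89). The tightest is minute 54, so job 2 must start by 54 − 53 = minute 1.

1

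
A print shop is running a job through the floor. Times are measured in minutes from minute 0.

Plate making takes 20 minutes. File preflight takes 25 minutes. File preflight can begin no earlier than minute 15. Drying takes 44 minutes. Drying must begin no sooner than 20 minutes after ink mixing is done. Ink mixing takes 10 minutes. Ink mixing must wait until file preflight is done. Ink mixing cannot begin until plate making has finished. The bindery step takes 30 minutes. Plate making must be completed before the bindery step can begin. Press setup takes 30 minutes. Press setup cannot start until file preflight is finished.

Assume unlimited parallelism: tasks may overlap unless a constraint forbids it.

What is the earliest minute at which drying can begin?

Nothing blocks plate making, so it runs from minute 0 to minute 20.
File preflight waits on its own release at minute 15, so it starts at minute 15 and finishes at 15 + 25 = minute 40.
Ink mixing cannot start until file preflight (finishes minute 40); plate making (finishes minute 20). The controlling bound is minute 40, so ink mixing finishes at 40 + 10 = minute 50.
Drying waits on ink mixing (finishes minute 50, plus 20-minute gap → minute 70), so the earliest it can start is minute 70.

70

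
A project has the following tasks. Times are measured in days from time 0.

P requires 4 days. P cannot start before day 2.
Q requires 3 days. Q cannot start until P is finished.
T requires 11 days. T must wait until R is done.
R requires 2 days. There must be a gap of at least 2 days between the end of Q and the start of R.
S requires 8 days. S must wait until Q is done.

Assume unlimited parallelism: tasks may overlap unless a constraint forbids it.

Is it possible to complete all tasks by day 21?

No

P cannot begin until its own release at day 2. It runs from day 2 to 2 + 4 = day 6.
Q cannot begin until P (finishes day 6). It runs from day 6 to 6 + 3 = day 9.
S cannot begin until Q (finishes day 9). It runs from day 9 to 9 + 8 = day 17.
R waits on Q (finishes day 9, plus 2-day gap → day 11), so it starts at day 11 and finishes at 11 + 2 = day 13.
T waits on R (finishes day 13), so it starts at day 13 and finishes at 13 + 11 = day 24.
The earliest everything can be done is day 24, which is after the deadline of 21, so it is not possible.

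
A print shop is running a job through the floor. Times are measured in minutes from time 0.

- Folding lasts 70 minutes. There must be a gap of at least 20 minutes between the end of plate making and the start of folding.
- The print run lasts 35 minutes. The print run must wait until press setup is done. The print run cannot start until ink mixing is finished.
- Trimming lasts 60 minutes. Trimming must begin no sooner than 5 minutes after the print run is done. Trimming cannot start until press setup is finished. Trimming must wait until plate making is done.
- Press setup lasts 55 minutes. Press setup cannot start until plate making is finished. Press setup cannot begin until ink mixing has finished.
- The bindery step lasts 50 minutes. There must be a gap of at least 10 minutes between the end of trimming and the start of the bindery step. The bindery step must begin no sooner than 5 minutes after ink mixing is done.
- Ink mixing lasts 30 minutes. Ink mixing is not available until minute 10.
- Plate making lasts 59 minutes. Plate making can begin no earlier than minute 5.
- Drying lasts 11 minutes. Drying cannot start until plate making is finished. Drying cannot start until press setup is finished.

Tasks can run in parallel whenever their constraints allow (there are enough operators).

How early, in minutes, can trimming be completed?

After its own release at minute 10, ink mixing can start at minute 10 and finishes at minute 40.
After its own release at minute 5, plate making can start at minute 5 and finishes at minute 64.
Press setup cannot start until plate making (finishes minute 64); ink mixing (finishes minute 40). The controlling bound is minute 64, so press setup finishes at 64 + 55 = minute 119.
The print run needs all of press setup (finishes minute 119); ink mixing (finishes minute 40). That puts its earliest start at minute 119; it finishes at 119 + 35 = minute 154.
Trimming has to wait for the print run (finishes minute 154, plus 5-minute gap → minute 159); press setup (finishes minute 119); plate making (finishes minute 64). The latest of these is minute 159, so trimming runs minute 159 to 159 + 60 = minute 219.

219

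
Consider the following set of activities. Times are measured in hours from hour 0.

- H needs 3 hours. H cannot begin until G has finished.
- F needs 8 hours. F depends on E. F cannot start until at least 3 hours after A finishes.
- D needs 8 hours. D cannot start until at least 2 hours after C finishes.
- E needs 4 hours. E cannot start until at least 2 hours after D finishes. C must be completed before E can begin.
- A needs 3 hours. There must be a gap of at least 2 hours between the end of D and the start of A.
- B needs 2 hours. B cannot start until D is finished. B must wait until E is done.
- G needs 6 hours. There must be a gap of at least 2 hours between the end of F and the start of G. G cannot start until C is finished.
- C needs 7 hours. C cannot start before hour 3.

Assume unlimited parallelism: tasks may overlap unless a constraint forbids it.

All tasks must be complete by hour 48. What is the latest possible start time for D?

13

H must finish by hour 48; it takes 3 hours, so it must start by 48 − 3 = hour 45.
G has to be done before H (must start by hour 45). That means finishing by hour 45, i.e. starting by 45 − 6 = hour 39.
F feeds into G (must start by hour 39, minus 2-hour gap → hour 37); so F must finish by hour 37 and therefore start by hour 29.
Since F (must start by hour 29, minus 3-hour gap → hour 26) depends on it, A must finish by hour 26. Backing off its 3-hour duration gives a latest start of hour 23.
Nothing follows B; the deadline of hour 48 is its only limit. It must start by 48 − 2 = hour 46.
E has several dependents: B (must start by hour 46); F (must start by hour 29). The earliest of those limits is hour 29, so E must start by 29 − 4 = hour 25.
D must finish in time for A (must start by hour 23, minus 2-hour gap → hour 21); B (must start by hour 46); E (must start by hour 25, minus 2-hour gap → hour 23). The tightest is hour 21, so D must start by 21 − 8 = hour 13.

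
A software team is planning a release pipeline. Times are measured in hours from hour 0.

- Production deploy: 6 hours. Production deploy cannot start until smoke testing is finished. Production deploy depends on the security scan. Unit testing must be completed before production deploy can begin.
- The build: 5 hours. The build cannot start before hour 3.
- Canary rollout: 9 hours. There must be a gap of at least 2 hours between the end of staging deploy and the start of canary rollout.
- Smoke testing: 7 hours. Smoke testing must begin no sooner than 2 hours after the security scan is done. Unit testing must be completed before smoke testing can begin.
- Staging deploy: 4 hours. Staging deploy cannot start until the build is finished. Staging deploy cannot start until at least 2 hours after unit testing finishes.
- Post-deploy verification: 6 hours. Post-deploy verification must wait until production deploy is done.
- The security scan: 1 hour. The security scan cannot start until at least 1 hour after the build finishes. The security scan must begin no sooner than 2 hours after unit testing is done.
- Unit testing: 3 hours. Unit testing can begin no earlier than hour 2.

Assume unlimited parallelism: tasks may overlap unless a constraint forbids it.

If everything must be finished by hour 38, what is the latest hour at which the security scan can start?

To finish by hour 38, post-deploy verification (duration 6) must start no later than hour 32.
Since post-deploy verification (must start by hour 32) depends on it, production deploy must finish by hour 32. Backing off its 6-hour duration gives a latest start of hour 26.
Since production deploy (must start by hour 26) depends on it, smoke testing must finish by hour 26. Backing off its 7-hour duration gives a latest start of hour 19.
The security scan must finish in time for smoke testing (must start by hour 19, minus 2-hour gap → hour 17); production deploy (must start by hour 26). The tightest is hour 17, so the security scan must start by 17 − 1 = hour 16.

16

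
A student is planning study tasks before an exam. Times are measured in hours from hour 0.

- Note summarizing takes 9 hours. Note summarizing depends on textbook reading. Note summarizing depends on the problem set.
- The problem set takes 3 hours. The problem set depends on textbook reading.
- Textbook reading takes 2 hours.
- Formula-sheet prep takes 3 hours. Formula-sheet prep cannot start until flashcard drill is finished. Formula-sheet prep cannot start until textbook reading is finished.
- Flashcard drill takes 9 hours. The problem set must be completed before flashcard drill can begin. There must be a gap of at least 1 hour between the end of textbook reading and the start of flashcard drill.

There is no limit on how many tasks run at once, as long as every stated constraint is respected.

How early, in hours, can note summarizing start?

Textbook reading can start immediately at hour 0; it finishes at hour 2.
The problem set cannot begin until textbook reading (finishes hour 2). It runs from hour 2 to 2 + 3 = hour 5.
Note summarizing waits on textbook reading (finishes hour 2); the problem set (finishes hour 5). The latest of these is hour 5, which is the earliest note summarizing can start.

5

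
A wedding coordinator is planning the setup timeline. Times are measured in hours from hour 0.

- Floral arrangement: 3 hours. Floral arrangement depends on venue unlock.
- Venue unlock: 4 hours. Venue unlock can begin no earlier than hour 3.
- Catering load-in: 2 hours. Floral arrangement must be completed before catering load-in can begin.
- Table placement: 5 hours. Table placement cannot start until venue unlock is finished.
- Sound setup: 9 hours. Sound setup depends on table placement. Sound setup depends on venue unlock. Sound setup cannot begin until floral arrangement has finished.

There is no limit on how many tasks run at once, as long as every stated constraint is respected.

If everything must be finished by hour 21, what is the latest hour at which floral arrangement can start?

To finish by hour 21, sound setup (duration 9) must start no later than hour 12.
Catering load-in must finish by hour 21; it takes 2 hours, so it must start by 21 − 2 = hour 19.
Floral arrangement must finish in time for sound setup (must start by hour 12); catering load-in (must start by hour 19). The tightest is hour 12, so floral arrangement must start by 12 − 3 = hour 9.

9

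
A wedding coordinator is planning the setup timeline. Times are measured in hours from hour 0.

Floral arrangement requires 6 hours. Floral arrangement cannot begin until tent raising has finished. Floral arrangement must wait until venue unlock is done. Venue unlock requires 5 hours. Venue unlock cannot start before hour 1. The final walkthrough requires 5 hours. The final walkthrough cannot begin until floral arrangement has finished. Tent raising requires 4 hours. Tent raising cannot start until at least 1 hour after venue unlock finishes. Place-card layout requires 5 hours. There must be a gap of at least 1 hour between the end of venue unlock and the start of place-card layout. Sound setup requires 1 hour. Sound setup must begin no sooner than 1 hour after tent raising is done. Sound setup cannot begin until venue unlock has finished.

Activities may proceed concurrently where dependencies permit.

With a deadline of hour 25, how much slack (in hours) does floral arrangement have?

3

After its own release at hour 1, venue unlock can start at hour 1 and finishes at hour 6.
Tent raising waits on venue unlock (finishes hour 6, plus 1-hour gap → hour 7), so it starts at hour 7 and finishes at 7 + 4 = hour 11.
For floral arrangement: tent raising (finishes hour 11); venue unlock (finishes hour 6). Taking the maximum gives a start of hour 11, and it finishes at 11 + 6 = hour 17.

Working backward from the deadline:
Nothing follows the final walkthrough; the deadline of hour 25 is its only limit. It must start by 25 − 5 = hour 20.
Since the final walkthrough (must start by hour 20) depends on it, floral arrangement must finish by hour 20. Backing off its 6-hour duration gives a latest start of hour 14.
So floral arrangement can start as early as hour 11 and as late as hour 14, giving 14 − 11 = 3 hours of slack.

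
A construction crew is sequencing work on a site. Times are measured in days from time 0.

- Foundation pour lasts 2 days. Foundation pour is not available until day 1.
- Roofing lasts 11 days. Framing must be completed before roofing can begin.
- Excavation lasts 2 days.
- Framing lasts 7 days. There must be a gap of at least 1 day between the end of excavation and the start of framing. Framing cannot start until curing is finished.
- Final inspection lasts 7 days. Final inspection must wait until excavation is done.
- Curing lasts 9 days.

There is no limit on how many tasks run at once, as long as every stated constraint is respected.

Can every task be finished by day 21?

Nothing blocks curing, so it runs from day 0 to day 9.
After its own release at day 1, foundation pour can start at day 1 and finishes at day 3.
Nothing blocks excavation, so it runs from day 0 to day 2.
After excavation (finishes day 2), final inspection can start at day 2 and finishes at day 9.
Framing needs all of excavation (finishes day 2, plus 1-day gap → day 3); curing (finishes day 9). That puts its earliest start at day 9; it finishes at 9 + 7 = day 16.
Roofing waits on framing (finishes day 16), so it starts at day 16 and finishes at 16 + 11 = day 27.
The earliest everything can be done is day 27, which is after the deadline of 21, so it is not possible.

No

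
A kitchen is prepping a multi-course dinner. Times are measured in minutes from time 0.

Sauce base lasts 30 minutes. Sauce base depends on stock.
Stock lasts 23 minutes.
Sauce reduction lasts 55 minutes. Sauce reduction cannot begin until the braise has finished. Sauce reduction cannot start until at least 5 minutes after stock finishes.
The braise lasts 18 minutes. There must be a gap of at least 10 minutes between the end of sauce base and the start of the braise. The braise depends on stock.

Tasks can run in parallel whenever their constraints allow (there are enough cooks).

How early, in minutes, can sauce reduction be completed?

Stock can start immediately at minute 0; it finishes at minute 23.
Sauce base waits on stock (finishes minute 23), so it starts at minute 23 and finishes at 23 + 30 = minute 53.
For the braise: sauce base (finishes minute 53, plus 10-minute gap → minute 63); stock (finishes minute 23). Taking the maximum gives a start of minute 63, and it finishes at 63 + 18 = minute 81.
Sauce reduction needs all of the braise (finishes minute 81); stock (finishes minute 23, plus 5-minute gap → minute 28). That puts its earliest start at minute 81; it finishes at 81 + 55 = minute 136.

136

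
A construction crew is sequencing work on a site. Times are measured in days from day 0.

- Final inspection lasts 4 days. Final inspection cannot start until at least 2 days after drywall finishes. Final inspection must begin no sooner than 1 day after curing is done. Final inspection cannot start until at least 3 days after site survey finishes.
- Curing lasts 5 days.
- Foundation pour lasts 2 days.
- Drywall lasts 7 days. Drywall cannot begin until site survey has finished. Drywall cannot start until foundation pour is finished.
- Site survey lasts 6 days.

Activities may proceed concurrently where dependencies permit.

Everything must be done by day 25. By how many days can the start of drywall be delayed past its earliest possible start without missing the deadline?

Foundation pour can start immediately at day 0; it finishes at day 2.
Site survey has no prerequisites, so it starts at day 0 and finishes at day 6.
For drywall: site survey (finishes day 6); foundation pour (finishes day 2). Taking the maximum gives a start of day 6, and it finishes at 6 + 7 = day 13.

Working backward from the deadline:
To finish by day 25, final inspection (duration 4) must start no later than day 21.
Since final inspection (must start by day 21, minus 2-day gap → day 19) depends on it, drywall must finish by day 19. Backing off its 7-day duration gives a latest start of day 12.
So drywall can start as early as day 6 and as late as day 12, giving 12 − 6 = 6 days of slack.

6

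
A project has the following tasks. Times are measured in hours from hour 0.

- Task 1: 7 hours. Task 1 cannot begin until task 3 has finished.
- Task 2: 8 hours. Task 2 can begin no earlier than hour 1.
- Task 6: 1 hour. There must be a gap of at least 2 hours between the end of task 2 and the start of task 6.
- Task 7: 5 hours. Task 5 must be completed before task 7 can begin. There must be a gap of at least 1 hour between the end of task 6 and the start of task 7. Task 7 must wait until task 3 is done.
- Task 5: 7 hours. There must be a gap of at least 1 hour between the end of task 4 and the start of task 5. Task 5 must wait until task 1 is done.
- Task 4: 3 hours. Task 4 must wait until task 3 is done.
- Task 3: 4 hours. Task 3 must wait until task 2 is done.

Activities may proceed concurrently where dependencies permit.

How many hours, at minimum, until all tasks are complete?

32

Task 2 cannot begin until its own release at hour 1. It runs from hour 1 to 1 + 8 = hour 9.
After task 2 (finishes hour 9, plus 2-hour gap → hour 11), task 6 can start at hour 11 and finishes at hour 12.
Task 3 waits on task 2 (finishes hour 9), so it starts at hour 9 and finishes at 9 + 4 = hour 13.
Task 4 cannot begin until task 3 (finishes hour 13). It runs from hour 13 to 13 + 3 = hour 16.
Task 1 waits on task 3 (finishes hour 13), so it starts at hour 13 and finishes at 13 + 7 = hour 20.
Task 5 cannot start until task 4 (finishes hour 16, plus 1-hour gap → hour 17); task 1 (finishes hour 20). The controlling bound is hour 20, so task 5 finishes at 20 + 7 = hour 27.
Task 7 needs all of task 5 (finishes hour 27); task 6 (finishes hour 12, plus 1-hour gap → hour 13); task 3 (finishes hour 13). That puts its earliest start at hour 27; it finishes at 27 + 5 = hour 32.
All tasks are finished once the last one completes. Finish times: Task 1 at 20, Task 2 at 9, Task 3 at 13, Task 4 at 16, Task 5 at 27, Task 6 at 12, Task 7 at 32. The latest is hour 32.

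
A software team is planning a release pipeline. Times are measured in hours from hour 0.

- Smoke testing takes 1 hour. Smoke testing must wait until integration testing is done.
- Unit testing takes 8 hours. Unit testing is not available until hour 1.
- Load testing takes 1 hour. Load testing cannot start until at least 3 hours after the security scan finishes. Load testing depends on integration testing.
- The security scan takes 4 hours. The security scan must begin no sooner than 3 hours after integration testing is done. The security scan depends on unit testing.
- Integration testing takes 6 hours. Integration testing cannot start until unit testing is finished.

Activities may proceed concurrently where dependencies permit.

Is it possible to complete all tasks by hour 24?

Unit testing waits on its own release at hour 1, so it starts at hour 1 and finishes at 1 + 8 = hour 9.
Integration testing cannot begin until unit testing (finishes hour 9). It runs from hour 9 to 9 + 6 = hour 15.
Smoke testing cannot begin until integration testing (finishes hour 15). It runs from hour 15 to 15 + 1 = hour 16.
For the security scan: integration testing (finishes hour 15, plus 3-hour gap → hour 18); unit testing (finishes hour 9). Taking the maximum gives a start of hour 18, and it finishes at 18 + 4 = hour 22.
Load testing has to wait for the security scan (finishes hour 22, plus 3-hour gap → hour 25); integration testing (finishes hour 15). The latest of these is hour 25, so load testing runs hour 25 to 25 + 1 = hour 26.
The earliest everything can be done is hour 26, which is after the deadline of 24, so it is not possible.

No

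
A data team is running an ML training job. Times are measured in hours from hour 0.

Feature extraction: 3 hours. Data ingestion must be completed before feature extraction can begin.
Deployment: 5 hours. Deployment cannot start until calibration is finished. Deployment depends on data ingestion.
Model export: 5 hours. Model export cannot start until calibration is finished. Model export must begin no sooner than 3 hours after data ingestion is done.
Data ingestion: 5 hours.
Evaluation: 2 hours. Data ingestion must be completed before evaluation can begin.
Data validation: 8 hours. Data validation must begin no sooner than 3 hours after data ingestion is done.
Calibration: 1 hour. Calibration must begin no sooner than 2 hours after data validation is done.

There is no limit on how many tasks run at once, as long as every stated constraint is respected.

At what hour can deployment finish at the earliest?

24

Nothing blocks data ingestion, so it runs from hour 0 to hour 5.
Data validation waits on data ingestion (finishes hour 5, plus 3-hour gap → hour 8), so it starts at hour 8 and finishes at 8 + 8 = hour 16.
Calibration waits on data validation (finishes hour 16, plus 2-hour gap → hour 18), so it starts at hour 18 and finishes at 18 + 1 = hour 19.
Deployment needs all of calibration (finishes hour 19); data ingestion (finishes hour 5). That puts its earliest start at hour 19; it finishes at 19 + 5 = hour 24.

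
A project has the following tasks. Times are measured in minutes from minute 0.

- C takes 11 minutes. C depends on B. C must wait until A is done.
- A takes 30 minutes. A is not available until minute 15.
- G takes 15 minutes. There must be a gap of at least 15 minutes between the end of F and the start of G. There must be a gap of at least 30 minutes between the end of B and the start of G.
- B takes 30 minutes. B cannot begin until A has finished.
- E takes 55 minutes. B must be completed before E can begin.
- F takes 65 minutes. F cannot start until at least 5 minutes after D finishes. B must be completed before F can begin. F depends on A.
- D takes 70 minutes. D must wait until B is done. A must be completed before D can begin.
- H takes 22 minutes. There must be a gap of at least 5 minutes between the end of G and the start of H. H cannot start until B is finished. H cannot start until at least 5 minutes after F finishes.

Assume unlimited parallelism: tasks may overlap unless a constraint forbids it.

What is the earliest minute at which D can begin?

75

A waits on its own release at minute 15, so it starts at minute 15 and finishes at 15 + 30 = minute 45.
B waits on A (finishes minute 45), so it starts at minute 45 and finishes at 45 + 30 = minute 75.
D waits on B (finishes minute 75); A (finishes minute 45). The latest of these is minute 75, which is the earliest D can start.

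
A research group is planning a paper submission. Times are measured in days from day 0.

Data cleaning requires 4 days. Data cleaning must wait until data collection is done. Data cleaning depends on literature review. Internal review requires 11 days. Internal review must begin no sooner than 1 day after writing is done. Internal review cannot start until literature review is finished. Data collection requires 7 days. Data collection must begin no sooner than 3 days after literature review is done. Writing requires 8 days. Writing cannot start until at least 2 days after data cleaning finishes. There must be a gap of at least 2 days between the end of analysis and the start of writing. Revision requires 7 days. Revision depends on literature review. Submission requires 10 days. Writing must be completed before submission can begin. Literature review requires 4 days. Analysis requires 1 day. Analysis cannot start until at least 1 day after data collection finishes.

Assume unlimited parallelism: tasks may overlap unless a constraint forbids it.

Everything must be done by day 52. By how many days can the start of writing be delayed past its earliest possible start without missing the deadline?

Literature review has no prerequisites, so it starts at day 0 and finishes at day 4.
Data collection waits on literature review (finishes day 4, plus 3-day gap → day 7), so it starts at day 7 and finishes at 7 + 7 = day 14.
Analysis cannot begin until data collection (finishes day 14, plus 1-day gap → day 15). It runs from day 15 to 15 + 1 = day 16.
Data cleaning cannot start until data collection (finishes day 14); literature review (finishes day 4). The controlling bound is day 14, so data cleaning finishes at 14 + 4 = day 18.
Writing has to wait for data cleaning (finishes day 18, plus 2-day gap → day 20); analysis (finishes day 16, plus 2-day gap → day 18). The latest of these is day 20, so writing runs day 20 to 20 + 8 = day 28.

Working backward from the deadline:
Internal review has no dependents, so it just needs to finish by day 52. Starting by 52 − 11 = day 41 achieves that.
To finish by day 52, submission (duration 10) must start no later than day 42.
For writing: internal review (must start by day 41, minus 1-day gap → day 40); submission (must start by day 42). The most restrictive is day 40; with an 8-day duration, writing must start by day 32.
So writing can start as early as day 20 and as late as day 32, giving 32 − 20 = 12 days of slack.

12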